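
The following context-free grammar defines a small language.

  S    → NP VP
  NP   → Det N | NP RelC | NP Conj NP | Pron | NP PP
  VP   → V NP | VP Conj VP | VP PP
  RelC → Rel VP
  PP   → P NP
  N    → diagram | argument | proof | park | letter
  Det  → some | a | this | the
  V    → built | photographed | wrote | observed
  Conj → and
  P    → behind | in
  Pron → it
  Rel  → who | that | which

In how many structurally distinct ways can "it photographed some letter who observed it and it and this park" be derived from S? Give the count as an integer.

Two of the 5 distinct bracketings:
[S [NP [Pron it]] [VP [V photographed] [NP [NP [Det some] [N letter]] [RelC [Rel who] [VP [V observed] [NP [NP [Pron it]] [Conj and] [NP [NP [Pron it]] [Conj and] [NP [Det this] [N park]]]]]]]]]
[S [NP [Pron it]] [VP [V photographed] [NP [NP [Det some] [N letter]] [RelC [Rel who] [VP [V observed] [NP [NP [NP [Pron it]] [Conj and] [NP [Pron it]]] [Conj and] [NP [Det this] [N park]]]]]]]]
The trees differ in how a recursive rule is bracketed over the same span.

5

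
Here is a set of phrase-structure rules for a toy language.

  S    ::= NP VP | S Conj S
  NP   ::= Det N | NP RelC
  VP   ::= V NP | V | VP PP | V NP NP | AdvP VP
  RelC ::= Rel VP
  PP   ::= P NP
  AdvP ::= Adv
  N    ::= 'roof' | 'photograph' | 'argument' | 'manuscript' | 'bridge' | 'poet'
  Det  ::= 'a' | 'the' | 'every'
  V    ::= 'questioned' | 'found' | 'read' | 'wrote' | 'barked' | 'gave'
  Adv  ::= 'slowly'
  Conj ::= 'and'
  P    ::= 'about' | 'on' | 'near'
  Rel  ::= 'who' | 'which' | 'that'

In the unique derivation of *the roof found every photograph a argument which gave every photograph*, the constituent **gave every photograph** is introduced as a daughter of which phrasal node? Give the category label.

RelC

S
  NP
    Det: the
    N: roof
  VP
    V: found
    NP
      Det: every
      N: photograph
    NP
      NP
        Det: a
        N: argument
      RelC
        Rel: which
        VP
          V: gave
          NP
            Det: every
            N: photograph
The span 'gave every photograph' is the VP node built by VP → V NP.
Its mother is the RelC built by RelC → Rel VP.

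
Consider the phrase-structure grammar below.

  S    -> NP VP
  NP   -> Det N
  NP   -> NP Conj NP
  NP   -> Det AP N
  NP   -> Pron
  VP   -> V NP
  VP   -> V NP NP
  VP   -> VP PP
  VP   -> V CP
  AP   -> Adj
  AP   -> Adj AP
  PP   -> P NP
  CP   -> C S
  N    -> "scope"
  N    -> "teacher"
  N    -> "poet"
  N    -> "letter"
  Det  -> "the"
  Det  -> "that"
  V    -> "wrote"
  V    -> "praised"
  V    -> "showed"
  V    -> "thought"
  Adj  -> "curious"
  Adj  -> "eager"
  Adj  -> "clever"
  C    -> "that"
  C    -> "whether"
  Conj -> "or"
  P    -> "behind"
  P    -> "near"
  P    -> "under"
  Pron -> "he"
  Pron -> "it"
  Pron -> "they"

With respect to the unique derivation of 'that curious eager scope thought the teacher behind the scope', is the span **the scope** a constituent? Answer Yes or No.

[S [NP [Det that] [AP [Adj curious] [AP [Adj eager]]] [N scope]] [VP [VP [V thought] [NP [Det the] [N teacher]]] [PP [P behind] [NP [Det the] [N scope]]]]]
The words 'the scope' are exhaustively dominated by a single NP node (built by NP → Det N), so they form a constituent.

Yes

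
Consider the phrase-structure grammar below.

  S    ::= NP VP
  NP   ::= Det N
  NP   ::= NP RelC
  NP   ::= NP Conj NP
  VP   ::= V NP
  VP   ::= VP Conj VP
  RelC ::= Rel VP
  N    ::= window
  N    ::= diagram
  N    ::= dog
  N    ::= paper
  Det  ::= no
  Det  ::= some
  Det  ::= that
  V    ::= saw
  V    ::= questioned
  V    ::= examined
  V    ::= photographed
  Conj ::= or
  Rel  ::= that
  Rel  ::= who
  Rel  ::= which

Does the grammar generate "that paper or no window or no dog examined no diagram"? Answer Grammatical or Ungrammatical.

[S [NP [NP [Det that] [N paper]] [Conj or] [NP [NP [Det no] [N window]] [Conj or] [NP [Det no] [N dog]]]] [VP [V examined] [NP [Det no] [N diagram]]]]
Every word is introduced by a lexical rule and the phrasal rules combine the resulting categories into a single S.

Grammatical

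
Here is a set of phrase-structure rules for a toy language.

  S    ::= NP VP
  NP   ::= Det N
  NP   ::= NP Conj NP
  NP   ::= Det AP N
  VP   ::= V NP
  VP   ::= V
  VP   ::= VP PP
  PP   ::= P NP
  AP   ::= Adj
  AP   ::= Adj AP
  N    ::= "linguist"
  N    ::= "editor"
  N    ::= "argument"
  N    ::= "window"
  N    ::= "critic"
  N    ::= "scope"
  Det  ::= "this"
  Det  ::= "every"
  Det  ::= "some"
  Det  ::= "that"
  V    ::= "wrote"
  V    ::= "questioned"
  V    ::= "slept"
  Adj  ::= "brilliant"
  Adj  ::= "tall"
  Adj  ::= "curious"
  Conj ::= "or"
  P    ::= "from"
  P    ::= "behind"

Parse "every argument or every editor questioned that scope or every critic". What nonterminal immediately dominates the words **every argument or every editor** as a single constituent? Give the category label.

NP

S
  NP
    NP
      Det: every
      N: argument
    Conj: or
    NP
      Det: every
      N: editor
  VP
    V: questioned
    NP
      NP
        Det: that
        N: scope
      Conj: or
      NP
        Det: every
        N: critic
The span 'every argument or every editor' is the NP node built by NP → NP Conj NP.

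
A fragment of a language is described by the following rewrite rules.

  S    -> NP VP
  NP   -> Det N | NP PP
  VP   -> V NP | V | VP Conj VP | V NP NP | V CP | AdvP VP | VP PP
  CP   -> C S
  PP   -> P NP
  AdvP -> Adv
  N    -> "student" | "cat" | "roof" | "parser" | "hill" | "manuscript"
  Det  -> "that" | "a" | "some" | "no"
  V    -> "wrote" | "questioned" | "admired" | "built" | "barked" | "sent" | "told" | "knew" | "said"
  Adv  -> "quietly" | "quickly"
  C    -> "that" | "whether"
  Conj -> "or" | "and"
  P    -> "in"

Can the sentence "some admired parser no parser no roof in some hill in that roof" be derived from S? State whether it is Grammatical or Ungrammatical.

Ungrammatical

A Det word can never sit immediately before a V word in any string this grammar generates, so the substring 'some admired' rules out a derivation.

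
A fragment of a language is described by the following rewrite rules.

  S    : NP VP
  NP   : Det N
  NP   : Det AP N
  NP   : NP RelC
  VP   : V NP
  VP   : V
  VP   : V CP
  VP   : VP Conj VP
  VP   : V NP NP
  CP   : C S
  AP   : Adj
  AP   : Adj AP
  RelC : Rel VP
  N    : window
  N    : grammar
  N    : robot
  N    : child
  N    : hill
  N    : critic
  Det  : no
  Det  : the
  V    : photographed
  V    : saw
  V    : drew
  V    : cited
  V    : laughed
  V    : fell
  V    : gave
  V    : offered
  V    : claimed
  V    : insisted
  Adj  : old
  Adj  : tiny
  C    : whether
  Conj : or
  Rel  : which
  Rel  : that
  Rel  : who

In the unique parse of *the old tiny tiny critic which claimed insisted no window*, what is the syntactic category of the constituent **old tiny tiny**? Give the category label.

AP

[S [NP [NP [Det the] [AP [Adj old] [AP [Adj tiny] [AP [Adj tiny]]]] [N critic]] [RelC [Rel which] [VP [V claimed]]]] [VP [V insisted] [NP [Det no] [N window]]]]
The span 'old tiny tiny' is the AP node built by AP → Adj AP.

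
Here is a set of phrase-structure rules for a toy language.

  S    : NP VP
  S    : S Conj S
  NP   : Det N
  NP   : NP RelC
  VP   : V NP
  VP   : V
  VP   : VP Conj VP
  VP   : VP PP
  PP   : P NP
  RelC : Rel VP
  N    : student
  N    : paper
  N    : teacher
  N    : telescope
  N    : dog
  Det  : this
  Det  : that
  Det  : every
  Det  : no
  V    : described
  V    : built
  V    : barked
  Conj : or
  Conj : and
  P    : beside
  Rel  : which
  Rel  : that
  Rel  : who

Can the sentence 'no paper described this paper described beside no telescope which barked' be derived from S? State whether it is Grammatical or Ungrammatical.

Ungrammatical

For S → NP VP, the only prefix that parses as NP is 'no paper', but the remainder 'described this paper described beside no telescope which barked' is not a VP under these rules. The alternative S rule S → S Conj S likewise has no satisfying split.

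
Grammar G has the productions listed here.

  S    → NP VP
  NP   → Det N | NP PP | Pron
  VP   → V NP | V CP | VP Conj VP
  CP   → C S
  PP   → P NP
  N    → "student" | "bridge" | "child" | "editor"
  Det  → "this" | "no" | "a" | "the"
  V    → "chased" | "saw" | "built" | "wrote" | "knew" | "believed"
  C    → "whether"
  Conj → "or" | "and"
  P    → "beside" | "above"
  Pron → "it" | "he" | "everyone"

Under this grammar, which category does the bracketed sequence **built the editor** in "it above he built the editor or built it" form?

[S [NP [NP [Pron it]] [PP [P above] [NP [Pron he]]]] [VP [VP [V built] [NP [Det the] [N editor]]] [Conj or] [VP [V built] [NP [Pron it]]]]]
The span 'built the editor' is the VP node built by VP → V NP.

VP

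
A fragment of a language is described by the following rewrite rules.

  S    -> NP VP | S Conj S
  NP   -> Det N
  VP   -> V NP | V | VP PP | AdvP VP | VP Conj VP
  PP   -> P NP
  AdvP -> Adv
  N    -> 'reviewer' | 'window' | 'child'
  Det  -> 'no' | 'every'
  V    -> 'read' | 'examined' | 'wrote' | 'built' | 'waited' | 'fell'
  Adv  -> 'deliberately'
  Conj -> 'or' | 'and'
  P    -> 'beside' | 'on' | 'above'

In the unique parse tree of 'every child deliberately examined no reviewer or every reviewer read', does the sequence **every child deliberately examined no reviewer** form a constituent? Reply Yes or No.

Yes

[S [S [NP [Det every] [N child]] [VP [AdvP [Adv deliberately]] [VP [V examined] [NP [Det no] [N reviewer]]]]] [Conj or] [S [NP [Det every] [N reviewer]] [VP [V read]]]]
The words 'every child deliberately examined no reviewer' are exhaustively dominated by a single S node (built by S → NP VP), so they form a constituent.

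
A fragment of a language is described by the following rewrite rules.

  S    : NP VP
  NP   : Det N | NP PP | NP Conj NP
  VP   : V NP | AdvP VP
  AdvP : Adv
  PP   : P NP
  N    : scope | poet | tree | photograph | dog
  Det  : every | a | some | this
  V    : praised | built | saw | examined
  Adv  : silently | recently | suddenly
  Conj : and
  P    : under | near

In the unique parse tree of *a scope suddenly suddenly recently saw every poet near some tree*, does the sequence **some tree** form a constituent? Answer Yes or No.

Yes

[S [NP [Det a] [N scope]] [VP [AdvP [Adv suddenly]] [VP [AdvP [Adv suddenly]] [VP [AdvP [Adv recently]] [VP [V saw] [NP [NP [Det every] [N poet]] [PP [P near] [NP [Det some] [N tree]]]]]]]]]
The words 'some tree' are exhaustively dominated by a single NP node (built by NP → Det N), so they form a constituent.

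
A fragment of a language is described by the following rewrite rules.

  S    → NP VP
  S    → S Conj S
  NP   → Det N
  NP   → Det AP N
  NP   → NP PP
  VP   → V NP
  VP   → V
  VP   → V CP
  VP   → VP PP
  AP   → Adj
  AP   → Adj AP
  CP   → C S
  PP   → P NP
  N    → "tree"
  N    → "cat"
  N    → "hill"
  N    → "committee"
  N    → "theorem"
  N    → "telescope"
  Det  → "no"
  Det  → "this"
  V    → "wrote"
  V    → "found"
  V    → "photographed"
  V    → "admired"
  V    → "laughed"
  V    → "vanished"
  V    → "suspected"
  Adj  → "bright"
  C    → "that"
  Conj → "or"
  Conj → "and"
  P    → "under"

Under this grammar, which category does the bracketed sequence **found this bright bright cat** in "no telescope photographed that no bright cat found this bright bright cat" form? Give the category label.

VP

[S [NP [Det no] [N telescope]] [VP [V photographed] [CP [C that] [S [NP [Det no] [AP [Adj bright]] [N cat]] [VP [V found] [NP [Det this] [AP [Adj bright] [AP [Adj bright]]] [N cat]]]]]]]
The span 'found this bright bright cat' is the VP node built by VP → V NP.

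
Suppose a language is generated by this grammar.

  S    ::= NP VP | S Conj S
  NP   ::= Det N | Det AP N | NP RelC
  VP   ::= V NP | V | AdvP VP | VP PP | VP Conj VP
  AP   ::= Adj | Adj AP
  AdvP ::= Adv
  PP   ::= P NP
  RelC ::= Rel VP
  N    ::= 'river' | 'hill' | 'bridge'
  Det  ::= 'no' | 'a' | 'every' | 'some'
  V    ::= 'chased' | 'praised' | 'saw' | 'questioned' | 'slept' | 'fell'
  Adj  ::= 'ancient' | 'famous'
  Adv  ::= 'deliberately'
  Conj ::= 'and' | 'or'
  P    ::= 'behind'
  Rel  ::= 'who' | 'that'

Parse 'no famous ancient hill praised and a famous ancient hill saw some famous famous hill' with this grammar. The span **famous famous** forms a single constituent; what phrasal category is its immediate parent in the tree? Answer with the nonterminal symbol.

NP

[S [S [NP [Det no] [AP [Adj famous] [AP [Adj ancient]]] [N hill]] [VP [V praised]]] [Conj and] [S [NP [Det a] [AP [Adj famous] [AP [Adj ancient]]] [N hill]] [VP [V saw] [NP [Det some] [AP [Adj famous] [AP [Adj famous]]] [N hill]]]]]
The span 'famous famous' is the AP node built by AP → Adj AP.
Its mother is the NP built by NP → Det AP N.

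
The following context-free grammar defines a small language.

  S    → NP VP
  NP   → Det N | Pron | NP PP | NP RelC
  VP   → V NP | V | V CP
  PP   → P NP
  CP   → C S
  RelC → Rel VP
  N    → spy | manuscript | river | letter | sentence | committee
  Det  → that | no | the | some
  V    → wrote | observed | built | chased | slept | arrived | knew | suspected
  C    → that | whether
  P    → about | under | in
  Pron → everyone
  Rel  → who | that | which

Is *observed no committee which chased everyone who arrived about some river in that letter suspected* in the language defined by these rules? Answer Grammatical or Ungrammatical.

For S → NP VP, no prefix of the string parses as an NP.

Ungrammatical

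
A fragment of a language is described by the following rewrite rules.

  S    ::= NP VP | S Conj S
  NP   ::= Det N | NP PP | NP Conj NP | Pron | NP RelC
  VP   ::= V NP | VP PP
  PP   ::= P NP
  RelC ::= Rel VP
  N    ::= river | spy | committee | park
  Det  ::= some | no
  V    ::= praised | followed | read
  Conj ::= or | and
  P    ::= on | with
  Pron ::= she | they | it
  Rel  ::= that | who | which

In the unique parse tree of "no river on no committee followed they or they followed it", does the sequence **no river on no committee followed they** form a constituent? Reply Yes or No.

[S [S [NP [NP [Det no] [N river]] [PP [P on] [NP [Det no] [N committee]]]] [VP [V followed] [NP [Pron they]]]] [Conj or] [S [NP [Pron they]] [VP [V followed] [NP [Pron it]]]]]
The words 'no river on no committee followed they' are exhaustively dominated by a single S node (built by S → NP VP), so they form a constituent.

Yes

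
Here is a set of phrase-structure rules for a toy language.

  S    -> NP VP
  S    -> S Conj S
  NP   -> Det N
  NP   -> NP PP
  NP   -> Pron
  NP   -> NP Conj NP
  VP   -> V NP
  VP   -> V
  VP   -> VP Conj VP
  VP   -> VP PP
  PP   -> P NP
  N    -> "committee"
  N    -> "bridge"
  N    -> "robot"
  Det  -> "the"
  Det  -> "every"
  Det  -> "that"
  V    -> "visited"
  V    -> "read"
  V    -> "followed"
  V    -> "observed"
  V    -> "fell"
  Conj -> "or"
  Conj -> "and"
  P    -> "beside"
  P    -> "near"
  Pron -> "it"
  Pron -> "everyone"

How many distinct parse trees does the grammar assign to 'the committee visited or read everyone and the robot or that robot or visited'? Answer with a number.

4

Two of the 4 distinct bracketings:
[S [NP [Det the] [N committee]] [VP [VP [V visited]] [Conj or] [VP [VP [V read] [NP [NP [Pron everyone]] [Conj and] [NP [NP [Det the] [N robot]] [Conj or] [NP [Det that] [N robot]]]]] [Conj or] [VP [V visited]]]]]
[S [NP [Det the] [N committee]] [VP [VP [V visited]] [Conj or] [VP [VP [V read] [NP [NP [NP [Pron everyone]] [Conj and] [NP [Det the] [N robot]]] [Conj or] [NP [Det that] [N robot]]]] [Conj or] [VP [V visited]]]]]
The trees differ in how a recursive rule is bracketed over the same span.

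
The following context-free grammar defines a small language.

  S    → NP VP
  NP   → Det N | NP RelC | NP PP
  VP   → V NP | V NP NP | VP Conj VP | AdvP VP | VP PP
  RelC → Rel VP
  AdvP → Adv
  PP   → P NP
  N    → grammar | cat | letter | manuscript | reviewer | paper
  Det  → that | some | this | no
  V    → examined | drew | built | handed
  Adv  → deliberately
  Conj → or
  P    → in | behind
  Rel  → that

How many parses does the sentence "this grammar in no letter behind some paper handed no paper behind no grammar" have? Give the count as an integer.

Two of the 4 distinct bracketings:
[S [NP [NP [Det this] [N grammar]] [PP [P in] [NP [NP [Det no] [N letter]] [PP [P behind] [NP [Det some] [N paper]]]]]] [VP [V handed] [NP [NP [Det no] [N paper]] [PP [P behind] [NP [Det no] [N grammar]]]]]]
[S [NP [NP [Det this] [N grammar]] [PP [P in] [NP [NP [Det no] [N letter]] [PP [P behind] [NP [Det some] [N paper]]]]]] [VP [VP [V handed] [NP [Det no] [N paper]]] [PP [P behind] [NP [Det no] [N grammar]]]]]
The difference turns on whether VP → VP PP is used at the relevant span, versus an alternative expansion of VP.

4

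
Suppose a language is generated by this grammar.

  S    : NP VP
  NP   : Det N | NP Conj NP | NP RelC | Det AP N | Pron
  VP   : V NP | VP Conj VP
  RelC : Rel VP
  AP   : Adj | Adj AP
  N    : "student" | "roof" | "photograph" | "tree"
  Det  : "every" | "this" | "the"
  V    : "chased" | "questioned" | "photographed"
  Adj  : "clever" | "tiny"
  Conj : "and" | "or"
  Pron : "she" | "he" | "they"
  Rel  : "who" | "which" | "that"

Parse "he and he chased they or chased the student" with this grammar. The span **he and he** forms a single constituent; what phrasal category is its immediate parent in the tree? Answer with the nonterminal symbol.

S
  NP
    NP
      Pron: he
    Conj: and
    NP
      Pron: he
  VP
    VP
      V: chased
      NP
        Pron: they
    Conj: or
    VP
      V: chased
      NP
        Det: the
        N: student
The span 'he and he' is the NP node built by NP → NP Conj NP.
Its mother is the S built by S → NP VP.

S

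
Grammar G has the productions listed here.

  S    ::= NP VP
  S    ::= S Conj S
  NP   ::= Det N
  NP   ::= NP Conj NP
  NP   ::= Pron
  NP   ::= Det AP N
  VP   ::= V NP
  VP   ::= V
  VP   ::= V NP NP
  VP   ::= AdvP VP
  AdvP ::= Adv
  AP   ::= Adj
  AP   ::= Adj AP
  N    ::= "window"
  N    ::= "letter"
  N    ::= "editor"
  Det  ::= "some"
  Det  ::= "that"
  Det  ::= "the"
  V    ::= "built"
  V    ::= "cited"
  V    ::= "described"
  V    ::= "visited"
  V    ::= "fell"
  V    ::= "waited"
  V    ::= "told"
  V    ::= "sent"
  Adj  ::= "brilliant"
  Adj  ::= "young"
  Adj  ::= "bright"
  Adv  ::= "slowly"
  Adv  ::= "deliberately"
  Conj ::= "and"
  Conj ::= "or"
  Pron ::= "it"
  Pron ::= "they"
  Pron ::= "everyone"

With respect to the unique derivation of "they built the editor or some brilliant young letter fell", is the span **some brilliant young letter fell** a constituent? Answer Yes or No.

[S [S [NP [Pron they]] [VP [V built] [NP [Det the] [N editor]]]] [Conj or] [S [NP [Det some] [AP [Adj brilliant] [AP [Adj young]]] [N letter]] [VP [V fell]]]]
The words 'some brilliant young letter fell' are exhaustively dominated by a single S node (built by S → NP VP), so they form a constituent.

Yes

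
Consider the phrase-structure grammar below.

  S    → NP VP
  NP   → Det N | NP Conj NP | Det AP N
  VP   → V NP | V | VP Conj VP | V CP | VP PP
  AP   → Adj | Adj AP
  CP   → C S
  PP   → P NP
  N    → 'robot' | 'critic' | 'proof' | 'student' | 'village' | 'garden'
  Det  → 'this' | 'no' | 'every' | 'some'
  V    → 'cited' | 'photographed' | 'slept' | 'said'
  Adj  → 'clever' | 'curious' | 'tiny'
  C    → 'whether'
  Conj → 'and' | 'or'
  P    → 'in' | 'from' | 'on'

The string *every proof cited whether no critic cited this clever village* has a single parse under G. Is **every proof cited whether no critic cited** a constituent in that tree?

No

[S [NP [Det every] [N proof]] [VP [V cited] [CP [C whether] [S [NP [Det no] [N critic]] [VP [V cited] [NP [Det this] [AP [Adj clever]] [N village]]]]]]]
The smallest constituent containing 'every proof cited whether no critic cited' is the S spanning 'every proof cited whether no critic cited this clever village'; no single node in the tree dominates exactly the given words.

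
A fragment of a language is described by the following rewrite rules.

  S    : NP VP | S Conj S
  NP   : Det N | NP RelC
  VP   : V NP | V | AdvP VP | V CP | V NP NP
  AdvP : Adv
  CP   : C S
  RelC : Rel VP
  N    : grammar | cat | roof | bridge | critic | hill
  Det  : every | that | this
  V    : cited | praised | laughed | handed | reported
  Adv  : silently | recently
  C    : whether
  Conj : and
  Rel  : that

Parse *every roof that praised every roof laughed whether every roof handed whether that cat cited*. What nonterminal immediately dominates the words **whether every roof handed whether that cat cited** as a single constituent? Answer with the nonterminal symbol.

[S [NP [NP [Det every] [N roof]] [RelC [Rel that] [VP [V praised] [NP [Det every] [N roof]]]]] [VP [V laughed] [CP [C whether] [S [NP [Det every] [N roof]] [VP [V handed] [CP [C whether] [S [NP [Det that] [N cat]] [VP [V cited]]]]]]]]]
The span 'whether every roof handed whether that cat cited' is the CP node built by CP → C S.

CP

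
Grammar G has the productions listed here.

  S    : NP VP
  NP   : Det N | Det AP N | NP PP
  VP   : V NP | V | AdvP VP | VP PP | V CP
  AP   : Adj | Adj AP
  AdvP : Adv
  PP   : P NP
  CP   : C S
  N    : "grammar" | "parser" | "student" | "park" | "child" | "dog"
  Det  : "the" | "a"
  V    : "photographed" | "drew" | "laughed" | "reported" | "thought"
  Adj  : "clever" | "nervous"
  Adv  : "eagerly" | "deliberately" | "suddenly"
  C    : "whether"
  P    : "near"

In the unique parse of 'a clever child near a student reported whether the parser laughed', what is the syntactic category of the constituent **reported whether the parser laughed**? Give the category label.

VP

S
  NP
    NP
      Det: a
      AP
        Adj: clever
      N: child
    PP
      P: near
      NP
        Det: a
        N: student
  VP
    V: reported
    CP
      C: whether
      S
        NP
          Det: the
          N: parser
        VP
          V: laughed
The span 'reported whether the parser laughed' is the VP node built by VP → V CP.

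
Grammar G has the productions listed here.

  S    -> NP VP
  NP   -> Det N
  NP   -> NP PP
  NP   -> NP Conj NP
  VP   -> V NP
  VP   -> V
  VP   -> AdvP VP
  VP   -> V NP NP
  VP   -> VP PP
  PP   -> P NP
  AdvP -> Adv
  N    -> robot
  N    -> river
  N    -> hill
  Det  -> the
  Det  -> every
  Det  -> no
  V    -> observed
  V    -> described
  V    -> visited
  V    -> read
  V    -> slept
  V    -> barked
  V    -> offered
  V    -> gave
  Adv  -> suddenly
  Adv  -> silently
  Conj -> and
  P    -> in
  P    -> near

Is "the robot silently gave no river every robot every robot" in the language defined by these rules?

Ungrammatical

For S → NP VP, the only prefix that parses as NP is 'the robot', but the remainder 'silently gave no river every robot every robot' is not a VP under these rules.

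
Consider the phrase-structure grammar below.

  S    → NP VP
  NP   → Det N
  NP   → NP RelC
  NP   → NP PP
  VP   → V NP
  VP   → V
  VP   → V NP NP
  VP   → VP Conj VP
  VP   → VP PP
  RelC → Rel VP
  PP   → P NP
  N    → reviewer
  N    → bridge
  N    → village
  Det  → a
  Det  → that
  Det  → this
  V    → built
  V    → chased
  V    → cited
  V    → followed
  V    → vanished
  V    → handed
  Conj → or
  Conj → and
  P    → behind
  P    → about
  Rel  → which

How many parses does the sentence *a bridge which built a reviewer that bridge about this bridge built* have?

Two of the 3 distinct bracketings:
[S [NP [NP [Det a] [N bridge]] [RelC [Rel which] [VP [V built] [NP [Det a] [N reviewer]] [NP [NP [Det that] [N bridge]] [PP [P about] [NP [Det this] [N bridge]]]]]]] [VP [V built]]]
[S [NP [NP [Det a] [N bridge]] [RelC [Rel which] [VP [VP [V built] [NP [Det a] [N reviewer]] [NP [Det that] [N bridge]]] [PP [P about] [NP [Det this] [N bridge]]]]]] [VP [V built]]]
The difference turns on whether NP → NP PP is used at the relevant span, versus an alternative expansion of NP.

3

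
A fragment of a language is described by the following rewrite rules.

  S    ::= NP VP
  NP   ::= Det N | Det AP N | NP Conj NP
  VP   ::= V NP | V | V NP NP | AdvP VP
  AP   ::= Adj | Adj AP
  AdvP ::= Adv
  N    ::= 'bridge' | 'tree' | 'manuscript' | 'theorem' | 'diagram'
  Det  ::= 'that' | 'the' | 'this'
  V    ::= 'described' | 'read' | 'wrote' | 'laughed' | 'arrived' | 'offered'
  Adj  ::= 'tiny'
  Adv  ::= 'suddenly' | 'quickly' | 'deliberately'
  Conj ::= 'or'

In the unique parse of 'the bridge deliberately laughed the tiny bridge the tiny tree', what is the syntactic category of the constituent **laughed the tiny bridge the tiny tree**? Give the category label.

[S [NP [Det the] [N bridge]] [VP [AdvP [Adv deliberately]] [VP [V laughed] [NP [Det the] [AP [Adj tiny]] [N bridge]] [NP [Det the] [AP [Adj tiny]] [N tree]]]]]
The span 'laughed the tiny bridge the tiny tree' is the VP node built by VP → V NP NP.

VP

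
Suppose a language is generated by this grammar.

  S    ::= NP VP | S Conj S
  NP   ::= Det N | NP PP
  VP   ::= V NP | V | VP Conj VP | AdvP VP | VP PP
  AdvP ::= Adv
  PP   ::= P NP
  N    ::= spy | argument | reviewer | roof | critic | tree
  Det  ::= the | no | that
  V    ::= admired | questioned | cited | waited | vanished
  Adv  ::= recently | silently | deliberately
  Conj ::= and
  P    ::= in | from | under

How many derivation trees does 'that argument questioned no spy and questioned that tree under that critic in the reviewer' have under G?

9

Two of the 9 distinct bracketings:
[S [NP [Det that] [N argument]] [VP [VP [V questioned] [NP [Det no] [N spy]]] [Conj and] [VP [V questioned] [NP [NP [Det that] [N tree]] [PP [P under] [NP [NP [Det that] [N critic]] [PP [P in] [NP [Det the] [N reviewer]]]]]]]]]
[S [NP [Det that] [N argument]] [VP [VP [V questioned] [NP [Det no] [N spy]]] [Conj and] [VP [V questioned] [NP [NP [NP [Det that] [N tree]] [PP [P under] [NP [Det that] [N critic]]]] [PP [P in] [NP [Det the] [N reviewer]]]]]]]
The trees differ in how a recursive rule is bracketed over the same span.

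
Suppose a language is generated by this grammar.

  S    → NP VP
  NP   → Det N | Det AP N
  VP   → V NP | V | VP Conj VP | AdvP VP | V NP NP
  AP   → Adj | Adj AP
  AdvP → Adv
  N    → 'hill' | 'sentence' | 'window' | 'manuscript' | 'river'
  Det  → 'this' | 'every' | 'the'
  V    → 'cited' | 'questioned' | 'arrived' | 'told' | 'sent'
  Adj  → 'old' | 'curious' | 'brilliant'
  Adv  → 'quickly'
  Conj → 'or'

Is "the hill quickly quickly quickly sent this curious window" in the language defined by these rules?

[S [NP [Det the] [N hill]] [VP [AdvP [Adv quickly]] [VP [AdvP [Adv quickly]] [VP [AdvP [Adv quickly]] [VP [V sent] [NP [Det this] [AP [Adj curious]] [N window]]]]]]]
Each bracket corresponds to one application of a listed rule, so the string is derivable from S.

Grammatical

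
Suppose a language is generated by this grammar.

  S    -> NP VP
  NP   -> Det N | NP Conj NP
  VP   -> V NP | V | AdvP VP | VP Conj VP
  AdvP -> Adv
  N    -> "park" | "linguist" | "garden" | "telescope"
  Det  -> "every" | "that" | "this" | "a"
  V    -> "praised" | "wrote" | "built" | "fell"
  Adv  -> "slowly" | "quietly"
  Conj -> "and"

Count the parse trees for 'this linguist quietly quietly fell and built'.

3

Two of the 3 distinct bracketings:
[S [NP [Det this] [N linguist]] [VP [AdvP [Adv quietly]] [VP [AdvP [Adv quietly]] [VP [VP [V fell]] [Conj and] [VP [V built]]]]]]
[S [NP [Det this] [N linguist]] [VP [AdvP [Adv quietly]] [VP [VP [AdvP [Adv quietly]] [VP [V fell]]] [Conj and] [VP [V built]]]]]
The trees differ in how a recursive rule is bracketed over the same span.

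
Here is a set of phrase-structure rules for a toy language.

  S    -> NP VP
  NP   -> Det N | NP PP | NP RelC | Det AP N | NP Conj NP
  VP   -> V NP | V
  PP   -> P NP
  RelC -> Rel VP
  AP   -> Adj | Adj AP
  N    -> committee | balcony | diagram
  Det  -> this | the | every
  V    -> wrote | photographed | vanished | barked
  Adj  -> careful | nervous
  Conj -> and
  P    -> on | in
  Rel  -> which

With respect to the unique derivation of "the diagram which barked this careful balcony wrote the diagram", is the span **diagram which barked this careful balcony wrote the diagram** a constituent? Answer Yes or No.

No

[S [NP [NP [Det the] [N diagram]] [RelC [Rel which] [VP [V barked] [NP [Det this] [AP [Adj careful]] [N balcony]]]]] [VP [V wrote] [NP [Det the] [N diagram]]]]
The smallest constituent containing 'diagram which barked this careful balcony wrote the diagram' is the S spanning 'the diagram which barked this careful balcony wrote the diagram'; no single node in the tree dominates exactly the given words.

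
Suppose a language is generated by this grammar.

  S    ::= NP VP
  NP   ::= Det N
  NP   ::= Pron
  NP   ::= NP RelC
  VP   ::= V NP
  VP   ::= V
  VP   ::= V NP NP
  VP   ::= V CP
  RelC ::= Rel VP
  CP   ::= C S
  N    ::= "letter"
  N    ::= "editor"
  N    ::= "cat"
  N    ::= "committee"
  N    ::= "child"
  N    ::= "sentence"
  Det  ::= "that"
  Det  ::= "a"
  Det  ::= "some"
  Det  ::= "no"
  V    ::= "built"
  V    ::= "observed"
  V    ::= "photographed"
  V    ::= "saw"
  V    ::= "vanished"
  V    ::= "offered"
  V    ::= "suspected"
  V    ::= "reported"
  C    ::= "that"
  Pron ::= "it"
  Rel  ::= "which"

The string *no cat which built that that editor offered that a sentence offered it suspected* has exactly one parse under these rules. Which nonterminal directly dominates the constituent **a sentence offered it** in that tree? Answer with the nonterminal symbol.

CP

[S [NP [NP [Det no] [N cat]] [RelC [Rel which] [VP [V built] [CP [C that] [S [NP [Det that] [N editor]] [VP [V offered] [CP [C that] [S [NP [Det a] [N sentence]] [VP [V offered] [NP [Pron it]]]]]]]]]]] [VP [V suspected]]]
The span 'a sentence offered it' is the S node built by S → NP VP.
Its mother is the CP built by CP → C S.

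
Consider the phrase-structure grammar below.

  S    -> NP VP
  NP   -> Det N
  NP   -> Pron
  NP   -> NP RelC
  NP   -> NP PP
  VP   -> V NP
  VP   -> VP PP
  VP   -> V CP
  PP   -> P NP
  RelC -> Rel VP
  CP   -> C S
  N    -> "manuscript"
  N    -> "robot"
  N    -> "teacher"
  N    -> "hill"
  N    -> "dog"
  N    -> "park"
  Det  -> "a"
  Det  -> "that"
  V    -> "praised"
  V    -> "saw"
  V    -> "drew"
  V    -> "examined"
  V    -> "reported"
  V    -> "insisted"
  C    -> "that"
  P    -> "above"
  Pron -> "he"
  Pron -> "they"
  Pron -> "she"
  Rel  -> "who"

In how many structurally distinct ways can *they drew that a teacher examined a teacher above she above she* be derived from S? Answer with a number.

9

Two of the 9 distinct bracketings:
[S [NP [Pron they]] [VP [VP [V drew] [CP [C that] [S [NP [Det a] [N teacher]] [VP [V examined] [NP [Det a] [N teacher]]]]]] [PP [P above] [NP [NP [Pron she]] [PP [P above] [NP [Pron she]]]]]]]
[S [NP [Pron they]] [VP [VP [VP [V drew] [CP [C that] [S [NP [Det a] [N teacher]] [VP [V examined] [NP [Det a] [N teacher]]]]]] [PP [P above] [NP [Pron she]]]] [PP [P above] [NP [Pron she]]]]]
The difference turns on whether NP → NP PP is used at the relevant span, versus an alternative expansion of NP.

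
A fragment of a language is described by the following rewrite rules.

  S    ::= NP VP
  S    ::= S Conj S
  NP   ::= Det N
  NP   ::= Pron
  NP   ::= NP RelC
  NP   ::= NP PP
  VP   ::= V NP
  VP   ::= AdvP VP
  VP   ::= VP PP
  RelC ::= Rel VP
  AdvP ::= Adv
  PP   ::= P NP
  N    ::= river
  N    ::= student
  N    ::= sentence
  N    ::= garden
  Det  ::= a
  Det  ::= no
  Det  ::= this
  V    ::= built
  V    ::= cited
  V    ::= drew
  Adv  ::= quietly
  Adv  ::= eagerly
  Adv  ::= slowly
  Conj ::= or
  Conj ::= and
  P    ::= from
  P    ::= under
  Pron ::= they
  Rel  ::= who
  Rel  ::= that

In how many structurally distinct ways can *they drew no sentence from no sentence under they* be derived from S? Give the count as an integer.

Two of the 5 distinct bracketings:
[S [NP [Pron they]] [VP [V drew] [NP [NP [Det no] [N sentence]] [PP [P from] [NP [NP [Det no] [N sentence]] [PP [P under] [NP [Pron they]]]]]]]]
[S [NP [Pron they]] [VP [V drew] [NP [NP [NP [Det no] [N sentence]] [PP [P from] [NP [Det no] [N sentence]]]] [PP [P under] [NP [Pron they]]]]]]
The trees differ in how a recursive rule is bracketed over the same span.

5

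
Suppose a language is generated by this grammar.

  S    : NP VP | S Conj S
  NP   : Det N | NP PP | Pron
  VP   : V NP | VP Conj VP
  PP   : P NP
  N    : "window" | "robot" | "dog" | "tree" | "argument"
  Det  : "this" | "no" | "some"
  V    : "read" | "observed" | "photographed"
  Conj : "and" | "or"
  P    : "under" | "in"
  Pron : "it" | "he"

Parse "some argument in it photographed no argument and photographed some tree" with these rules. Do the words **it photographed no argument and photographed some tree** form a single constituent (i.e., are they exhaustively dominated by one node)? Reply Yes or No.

No

[S [NP [NP [Det some] [N argument]] [PP [P in] [NP [Pron it]]]] [VP [VP [V photographed] [NP [Det no] [N argument]]] [Conj and] [VP [V photographed] [NP [Det some] [N tree]]]]]
The smallest constituent containing 'it photographed no argument and photographed some tree' is the S spanning 'some argument in it photographed no argument and photographed some tree'; no single node in the tree dominates exactly the given words.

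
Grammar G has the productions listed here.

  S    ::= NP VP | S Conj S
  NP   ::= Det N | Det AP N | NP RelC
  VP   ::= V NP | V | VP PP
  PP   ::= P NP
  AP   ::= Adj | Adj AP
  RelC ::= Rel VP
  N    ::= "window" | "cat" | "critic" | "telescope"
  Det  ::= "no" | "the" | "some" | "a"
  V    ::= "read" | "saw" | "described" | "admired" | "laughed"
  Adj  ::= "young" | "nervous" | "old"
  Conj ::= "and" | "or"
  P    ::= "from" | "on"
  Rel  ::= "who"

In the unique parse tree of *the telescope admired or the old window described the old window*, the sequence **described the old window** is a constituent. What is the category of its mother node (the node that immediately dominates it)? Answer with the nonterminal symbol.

[S [S [NP [Det the] [N telescope]] [VP [V admired]]] [Conj or] [S [NP [Det the] [AP [Adj old]] [N window]] [VP [V described] [NP [Det the] [AP [Adj old]] [N window]]]]]
The span 'described the old window' is the VP node built by VP → V NP.
Its mother is the S built by S → NP VP.

S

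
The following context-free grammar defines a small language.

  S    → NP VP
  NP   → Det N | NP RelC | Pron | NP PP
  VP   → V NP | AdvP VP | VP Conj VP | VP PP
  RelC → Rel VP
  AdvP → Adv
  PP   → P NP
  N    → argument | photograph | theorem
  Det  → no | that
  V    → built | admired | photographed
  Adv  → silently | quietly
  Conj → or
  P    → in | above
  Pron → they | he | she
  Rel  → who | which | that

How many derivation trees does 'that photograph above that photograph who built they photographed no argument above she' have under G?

Two of the 4 distinct bracketings:
[S [NP [NP [NP [Det that] [N photograph]] [PP [P above] [NP [Det that] [N photograph]]]] [RelC [Rel who] [VP [V built] [NP [Pron they]]]]] [VP [V photographed] [NP [NP [Det no] [N argument]] [PP [P above] [NP [Pron she]]]]]]
[S [NP [NP [NP [Det that] [N photograph]] [PP [P above] [NP [Det that] [N photograph]]]] [RelC [Rel who] [VP [V built] [NP [Pron they]]]]] [VP [VP [V photographed] [NP [Det no] [N argument]]] [PP [P above] [NP [Pron she]]]]]
The difference turns on whether VP → VP PP is used at the relevant span, versus an alternative expansion of VP.

4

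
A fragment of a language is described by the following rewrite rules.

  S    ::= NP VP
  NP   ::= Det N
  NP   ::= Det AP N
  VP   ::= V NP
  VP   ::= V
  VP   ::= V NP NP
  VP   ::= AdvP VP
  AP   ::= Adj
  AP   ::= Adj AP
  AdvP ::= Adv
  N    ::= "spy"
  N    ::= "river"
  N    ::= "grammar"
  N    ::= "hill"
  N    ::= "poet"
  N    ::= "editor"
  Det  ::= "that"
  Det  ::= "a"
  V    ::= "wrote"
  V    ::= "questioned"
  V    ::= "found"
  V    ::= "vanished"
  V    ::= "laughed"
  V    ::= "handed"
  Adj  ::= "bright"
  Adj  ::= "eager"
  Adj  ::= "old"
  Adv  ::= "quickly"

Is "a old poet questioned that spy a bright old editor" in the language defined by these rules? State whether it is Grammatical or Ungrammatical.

[S [NP [Det a] [AP [Adj old]] [N poet]] [VP [V questioned] [NP [Det that] [N spy]] [NP [Det a] [AP [Adj bright] [AP [Adj old]]] [N editor]]]]
The bracketing above is licensed at every node by one of the given productions, with S at the root.

Grammatical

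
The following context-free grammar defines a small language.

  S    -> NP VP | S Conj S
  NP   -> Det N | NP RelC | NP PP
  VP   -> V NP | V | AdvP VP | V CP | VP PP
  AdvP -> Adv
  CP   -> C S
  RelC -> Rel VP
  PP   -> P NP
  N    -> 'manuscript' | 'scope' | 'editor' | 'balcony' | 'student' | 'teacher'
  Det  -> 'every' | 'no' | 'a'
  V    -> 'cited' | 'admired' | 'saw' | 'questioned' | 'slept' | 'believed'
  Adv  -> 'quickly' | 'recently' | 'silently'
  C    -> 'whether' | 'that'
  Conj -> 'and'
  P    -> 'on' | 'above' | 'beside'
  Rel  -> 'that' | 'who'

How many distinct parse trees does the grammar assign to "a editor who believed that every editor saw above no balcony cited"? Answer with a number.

Two of the 3 distinct bracketings:
[S [NP [NP [Det a] [N editor]] [RelC [Rel who] [VP [V believed] [CP [C that] [S [NP [Det every] [N editor]] [VP [VP [V saw]] [PP [P above] [NP [Det no] [N balcony]]]]]]]]] [VP [V cited]]]
[S [NP [NP [Det a] [N editor]] [RelC [Rel who] [VP [VP [V believed] [CP [C that] [S [NP [Det every] [N editor]] [VP [V saw]]]]] [PP [P above] [NP [Det no] [N balcony]]]]]] [VP [V cited]]]
The trees differ in how a recursive rule is bracketed over the same span.

3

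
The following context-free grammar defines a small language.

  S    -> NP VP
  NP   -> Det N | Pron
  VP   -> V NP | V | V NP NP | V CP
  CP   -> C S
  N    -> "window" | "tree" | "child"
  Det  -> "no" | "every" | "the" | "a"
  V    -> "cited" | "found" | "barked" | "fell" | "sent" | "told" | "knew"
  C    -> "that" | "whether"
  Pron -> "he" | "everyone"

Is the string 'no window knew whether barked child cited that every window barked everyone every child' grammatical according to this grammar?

A C word can never sit immediately before a V word in any string this grammar generates, so the substring 'whether barked' rules out a derivation.

Ungrammatical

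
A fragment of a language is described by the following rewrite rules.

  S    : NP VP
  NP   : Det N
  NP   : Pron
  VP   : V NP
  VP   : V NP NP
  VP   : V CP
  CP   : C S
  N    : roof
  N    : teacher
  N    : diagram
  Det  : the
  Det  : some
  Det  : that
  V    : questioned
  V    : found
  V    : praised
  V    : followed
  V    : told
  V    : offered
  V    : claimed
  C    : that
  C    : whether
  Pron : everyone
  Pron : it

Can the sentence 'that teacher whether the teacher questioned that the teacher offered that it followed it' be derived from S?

Ungrammatical

An N word can never sit immediately before a C word in any string this grammar generates, so the substring 'teacher whether' rules out a derivation.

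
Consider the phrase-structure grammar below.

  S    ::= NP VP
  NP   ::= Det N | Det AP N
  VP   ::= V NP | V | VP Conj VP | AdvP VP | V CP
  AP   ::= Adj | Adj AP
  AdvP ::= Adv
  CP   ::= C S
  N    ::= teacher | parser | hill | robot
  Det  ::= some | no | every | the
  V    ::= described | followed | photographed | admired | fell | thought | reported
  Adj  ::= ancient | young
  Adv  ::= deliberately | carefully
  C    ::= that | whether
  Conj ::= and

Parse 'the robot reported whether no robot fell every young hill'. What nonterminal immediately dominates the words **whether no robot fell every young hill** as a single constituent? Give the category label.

CP

[S [NP [Det the] [N robot]] [VP [V reported] [CP [C whether] [S [NP [Det no] [N robot]] [VP [V fell] [NP [Det every] [AP [Adj young]] [N hill]]]]]]]
The span 'whether no robot fell every young hill' is the CP node built by CP → C S.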